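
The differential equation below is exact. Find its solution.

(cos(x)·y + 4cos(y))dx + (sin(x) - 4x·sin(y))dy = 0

Verify exactness: ∂M/∂y = ∂N/∂x ✓
Find F(x,y) such that ∂F/∂x = M, ∂F/∂y = N
Solution: sin(x)·y + 4x·cos(y) = C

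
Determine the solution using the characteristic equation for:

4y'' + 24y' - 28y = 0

Characteristic equation: 4r² + 24r - 28 = 0
Divide by 4: r² + 6r - 7 = 0
Roots: r = 1, -7 (distinct real)
General solution: y = C₁e^x + C₂e^(-7x)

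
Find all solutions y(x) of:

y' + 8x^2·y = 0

Using integrating factor method:

General solution: y = Ce^(-8x^3/3)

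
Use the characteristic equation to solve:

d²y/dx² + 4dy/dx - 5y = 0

Characteristic equation: r² + 4r - 5 = 0
Roots: r = 1, -5 (distinct real)
General solution: y = C₁e^x + C₂e^(-5x)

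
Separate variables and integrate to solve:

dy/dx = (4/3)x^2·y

Separating variables and integrating:
ln|y| = 4x^3/9 + C

General solution: y = Ce^(4x^3/9)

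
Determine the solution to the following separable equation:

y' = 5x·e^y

Separating variables and integrating:
-e^(-y) = 5x²/2 + C

General solution: y = -ln(C - 5x²/2)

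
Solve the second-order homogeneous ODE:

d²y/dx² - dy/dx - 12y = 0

Characteristic equation: r² - r - 12 = 0
Roots: r = 4, -3 (distinct real)
General solution: y = C₁e^(4x) + C₂e^(-3x)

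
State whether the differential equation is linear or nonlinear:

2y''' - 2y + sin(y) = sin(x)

Nonlinear (sin(y) is nonlinear in y)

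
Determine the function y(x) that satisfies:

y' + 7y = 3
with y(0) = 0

General solution: y = 3/7 + Ce^(-7x)
Applying y(0) = 0: C = 0 - 3/7 = -3/7
Particular solution: y = 3/7 - (3/7)e^(-7x)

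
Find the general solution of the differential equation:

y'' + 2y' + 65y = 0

Characteristic equation: r² + 2r + 65 = 0
Roots: r = -1 ± 8i (complex conjugates)
General solution: y = e^(-x)(C₁cos(8x) + C₂sin(8x))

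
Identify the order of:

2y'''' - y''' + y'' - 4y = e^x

The order is 4 (highest derivative is of order 4).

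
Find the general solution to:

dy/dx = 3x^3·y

Separating variables and integrating:
ln|y| = 3x^4/4 + C

General solution: y = Ce^(3x^4/4)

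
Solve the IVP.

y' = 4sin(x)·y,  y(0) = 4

General solution: y = Ce^(-4cos(x))
Applying IC y(0) = 4:
Particular solution: y = 4e^(4(1-cos(x)))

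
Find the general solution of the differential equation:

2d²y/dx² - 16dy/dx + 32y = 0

Characteristic equation: 2r² - 16r + 32 = 0
Divide by 2: r² - 8r + 16 = 0
Factored: (r - 4)² = 0
Repeated root: r = 4
General solution: y = (C₁ + C₂x)e^(4x)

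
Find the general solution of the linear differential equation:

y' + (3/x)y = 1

Using integrating factor method:

General solution: y = (1/4)x + Cx^(-3)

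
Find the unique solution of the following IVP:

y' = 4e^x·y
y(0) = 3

General solution: y = Ce^(4e^x)
Applying IC y(0) = 3:
Particular solution: y = 3e^(4(e^x - 1))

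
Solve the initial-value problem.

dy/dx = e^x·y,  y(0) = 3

General solution: y = Ce^(e^x)
Applying IC y(0) = 3:
Particular solution: y = 3e^(e^x - 1)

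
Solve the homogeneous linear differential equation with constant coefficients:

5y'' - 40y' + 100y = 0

Characteristic equation: 5r² - 40r + 100 = 0
Divide by 5: r² - 8r + 20 = 0
Roots: r = 4 ± 2i (complex conjugates)
General solution: y = e^(4x)(C₁cos(2x) + C₂sin(2x))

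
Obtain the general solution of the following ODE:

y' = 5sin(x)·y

Separating variables and integrating:
ln|y| = -5cos(x) + C

General solution: y = Ce^(-5cos(x))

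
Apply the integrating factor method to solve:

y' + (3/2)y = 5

Using integrating factor method:

General solution: y = 10/3 + Ce^(-3x/2)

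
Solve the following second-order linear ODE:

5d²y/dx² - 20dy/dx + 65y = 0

Characteristic equation: 5r² - 20r + 65 = 0
Divide by 5: r² - 4r + 13 = 0
Roots: r = 2 ± 3i (complex conjugates)
General solution: y = e^(2x)(C₁cos(3x) + C₂sin(3x))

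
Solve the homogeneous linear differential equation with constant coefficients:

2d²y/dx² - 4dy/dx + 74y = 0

Characteristic equation: 2r² - 4r + 74 = 0
Divide by 2: r² - 2r + 37 = 0
Roots: r = 1 ± 6i (complex conjugates)
General solution: y = e^x(C₁cos(6x) + C₂sin(6x))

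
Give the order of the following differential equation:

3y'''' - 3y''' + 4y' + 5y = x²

The order is 4 (highest derivative is of order 4).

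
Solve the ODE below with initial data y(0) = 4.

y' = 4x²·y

General solution: y = Ce^(4x³/3)
Applying IC y(0) = 4:
Particular solution: y = 4e^(4x³/3)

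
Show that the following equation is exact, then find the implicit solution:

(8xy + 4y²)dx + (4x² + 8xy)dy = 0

Verify exactness: ∂M/∂y = ∂N/∂x ✓
Find F(x,y) such that ∂F/∂x = M, ∂F/∂y = N
Solution: 4x²y + 4xy² = C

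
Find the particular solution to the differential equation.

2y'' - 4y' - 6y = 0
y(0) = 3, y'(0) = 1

General solution: y = C₁e^(3x) + C₂e^(-x)
Applying ICs: C₁ = 1, C₂ = 2
Particular solution: y = e^(3x) + 2e^(-x)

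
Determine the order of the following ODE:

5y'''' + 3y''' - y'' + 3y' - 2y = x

The order is 4 (highest derivative is of order 4).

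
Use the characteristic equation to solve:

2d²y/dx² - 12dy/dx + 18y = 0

Characteristic equation: 2r² - 12r + 18 = 0
Divide by 2: r² - 6r + 9 = 0
Factored: (r - 3)² = 0
Repeated root: r = 3
General solution: y = (C₁ + C₂x)e^(3x)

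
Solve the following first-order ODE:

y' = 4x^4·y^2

Separating variables and integrating:
-1/y = 4x^5/5 + C

General solution: y^-1 = (-4/5)x^5 + C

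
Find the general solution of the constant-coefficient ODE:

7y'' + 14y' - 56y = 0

Characteristic equation: 7r² + 14r - 56 = 0
Divide by 7: r² + 2r - 8 = 0
Roots: r = 2, -4 (distinct real)
General solution: y = C₁e^(2x) + C₂e^(-4x)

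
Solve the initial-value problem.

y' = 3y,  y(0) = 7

General solution: y = Ce^(3x)
Applying IC y(0) = 7:
Particular solution: y = 7e^(3x)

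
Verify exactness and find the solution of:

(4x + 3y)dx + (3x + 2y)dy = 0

Verify exactness: ∂M/∂y = ∂N/∂x ✓
Find F(x,y) such that ∂F/∂x = M, ∂F/∂y = N
Solution: 2x² + 3xy + y² = C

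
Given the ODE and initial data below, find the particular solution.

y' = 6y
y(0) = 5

General solution: y = Ce^(6x)
Applying IC y(0) = 5:
Particular solution: y = 5e^(6x)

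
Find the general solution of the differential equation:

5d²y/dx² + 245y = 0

Characteristic equation: 5r² + 245 = 0
Divide by 5: r² + 49 = 0
Roots: r = ±7i (complex conjugates)
General solution: y = C₁cos(7x) + C₂sin(7x)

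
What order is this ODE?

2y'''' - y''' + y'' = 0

The order is 4 (highest derivative is of order 4).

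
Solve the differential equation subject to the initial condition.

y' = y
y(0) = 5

General solution: y = Ce^x
Applying IC y(0) = 5:
Particular solution: y = 5e^x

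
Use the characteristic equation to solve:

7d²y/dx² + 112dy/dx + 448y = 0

Characteristic equation: 7r² + 112r + 448 = 0
Divide by 7: r² + 16r + 64 = 0
Factored: (r + 8)² = 0
Repeated root: r = -8
General solution: y = (C₁ + C₂x)e^(-8x)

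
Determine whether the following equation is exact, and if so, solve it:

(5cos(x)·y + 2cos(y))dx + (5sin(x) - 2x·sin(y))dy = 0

Verify exactness: ∂M/∂y = ∂N/∂x ✓
Find F(x,y) such that ∂F/∂x = M, ∂F/∂y = N
Solution: 5sin(x)·y + 2x·cos(y) = C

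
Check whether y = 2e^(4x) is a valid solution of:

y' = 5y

Verification:
y = 2e^(4x)
y' = 8e^(4x)
But 5y = 10e^(4x)
y' ≠ 5y — the derivative does not match

No, it is not a solution.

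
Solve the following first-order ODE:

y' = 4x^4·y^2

Separating variables and integrating:
-1/y = 4x^5/5 + C

General solution: y^-1 = (-4/5)x^5 + C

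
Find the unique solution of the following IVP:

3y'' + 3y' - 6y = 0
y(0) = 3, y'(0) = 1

General solution: y = C₁e^x + C₂e^(-2x)
Applying ICs: C₁ = 7/3, C₂ = 2/3
Particular solution: y = (7/3)e^x + (2/3)e^(-2x)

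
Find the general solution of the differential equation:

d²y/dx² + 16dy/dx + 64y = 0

Characteristic equation: r² + 16r + 64 = 0
Factored: (r + 8)² = 0
Repeated root: r = -8
General solution: y = (C₁ + C₂x)e^(-8x)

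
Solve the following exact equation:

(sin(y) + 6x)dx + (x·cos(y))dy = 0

Verify exactness: ∂M/∂y = ∂N/∂x ✓
Find F(x,y) such that ∂F/∂x = M, ∂F/∂y = N
Solution: x·sin(y) + 3x² = C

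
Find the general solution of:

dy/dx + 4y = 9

Using integrating factor method:

General solution: y = 9/4 + Ce^(-4x)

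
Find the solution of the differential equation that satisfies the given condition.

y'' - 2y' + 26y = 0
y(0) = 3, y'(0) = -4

General solution: y = e^x(C₁cos(5x) + C₂sin(5x))
Complex roots r = 1 ± 5i
Applying ICs: C₁ = 3, C₂ = -7/5
Particular solution: y = e^x(3cos(5x) - (7/5)sin(5x))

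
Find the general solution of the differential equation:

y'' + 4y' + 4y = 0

Characteristic equation: r² + 4r + 4 = 0
Factored: (r + 2)² = 0
Repeated root: r = -2
General solution: y = (C₁ + C₂x)e^(-2x)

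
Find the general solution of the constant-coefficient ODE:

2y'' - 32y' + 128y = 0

Characteristic equation: 2r² - 32r + 128 = 0
Divide by 2: r² - 16r + 64 = 0
Factored: (r - 8)² = 0
Repeated root: r = 8
General solution: y = (C₁ + C₂x)e^(8x)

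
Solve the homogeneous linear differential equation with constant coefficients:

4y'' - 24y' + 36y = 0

Characteristic equation: 4r² - 24r + 36 = 0
Divide by 4: r² - 6r + 9 = 0
Factored: (r - 3)² = 0
Repeated root: r = 3
General solution: y = (C₁ + C₂x)e^(3x)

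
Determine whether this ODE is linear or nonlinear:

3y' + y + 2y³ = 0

Nonlinear (y³ term)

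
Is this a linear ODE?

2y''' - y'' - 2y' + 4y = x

Yes. Linear (y and its derivatives appear to the first power only, no products of y terms)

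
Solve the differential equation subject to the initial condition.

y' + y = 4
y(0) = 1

General solution: y = 4 + Ce^(-x)
Applying y(0) = 1: C = 1 - 4 = -3
Particular solution: y = 4 - 3e^(-x)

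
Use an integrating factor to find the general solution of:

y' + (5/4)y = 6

Using integrating factor method:

General solution: y = 24/5 + Ce^(-5x/4)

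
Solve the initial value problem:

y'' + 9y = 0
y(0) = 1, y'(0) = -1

General solution: y = C₁cos(3x) + C₂sin(3x)
Complex roots r = ±3i
Applying ICs: C₁ = 1, C₂ = -1/3
Particular solution: y = cos(3x) - (1/3)sin(3x)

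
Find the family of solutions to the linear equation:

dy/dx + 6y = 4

Using integrating factor method:

General solution: y = 2/3 + Ce^(-6x)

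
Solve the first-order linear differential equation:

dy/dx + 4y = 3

Using integrating factor method:

General solution: y = 3/4 + Ce^(-4x)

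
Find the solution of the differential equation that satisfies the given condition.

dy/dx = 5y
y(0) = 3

General solution: y = Ce^(5x)
Applying IC y(0) = 3:
Particular solution: y = 3e^(5x)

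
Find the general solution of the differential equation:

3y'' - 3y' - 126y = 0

Characteristic equation: 3r² - 3r - 126 = 0
Divide by 3: r² - r - 42 = 0
Roots: r = 7, -6 (distinct real)
General solution: y = C₁e^(7x) + C₂e^(-6x)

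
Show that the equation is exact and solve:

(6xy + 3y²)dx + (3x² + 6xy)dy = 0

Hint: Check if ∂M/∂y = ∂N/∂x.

Verify exactness: ∂M/∂y = ∂N/∂x ✓
Find F(x,y) such that ∂F/∂x = M, ∂F/∂y = N
Solution: 3x²y + 3xy² = C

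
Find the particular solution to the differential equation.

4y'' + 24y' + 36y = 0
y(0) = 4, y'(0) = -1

General solution: y = (C₁ + C₂x)e^(-3x)
Repeated root r = -3
Applying ICs: C₁ = 4, C₂ = 11
Particular solution: y = (4 + 11x)e^(-3x)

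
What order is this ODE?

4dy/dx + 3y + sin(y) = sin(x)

The order is 1 (highest derivative is of order 1).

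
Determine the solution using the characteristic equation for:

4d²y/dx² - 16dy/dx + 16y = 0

Characteristic equation: 4r² - 16r + 16 = 0
Divide by 4: r² - 4r + 4 = 0
Factored: (r - 2)² = 0
Repeated root: r = 2
General solution: y = (C₁ + C₂x)e^(2x)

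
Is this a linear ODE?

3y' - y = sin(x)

Yes. Linear (y and its derivatives appear to the first power only, no products of y terms)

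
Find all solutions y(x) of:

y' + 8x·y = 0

Using integrating factor method:

General solution: y = Ce^(-4x^2)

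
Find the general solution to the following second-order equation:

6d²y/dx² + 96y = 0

Characteristic equation: 6r² + 96 = 0
Divide by 6: r² + 16 = 0
Roots: r = ±4i (complex conjugates)
General solution: y = C₁cos(4x) + C₂sin(4x)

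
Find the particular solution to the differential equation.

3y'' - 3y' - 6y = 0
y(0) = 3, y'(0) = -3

General solution: y = C₁e^(2x) + C₂e^(-x)
Applying ICs: C₁ = 0, C₂ = 3
Particular solution: y = 3e^(-x)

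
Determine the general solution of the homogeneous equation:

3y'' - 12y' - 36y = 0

Characteristic equation: 3r² - 12r - 36 = 0
Divide by 3: r² - 4r - 12 = 0
Roots: r = 6, -2 (distinct real)
General solution: y = C₁e^(6x) + C₂e^(-2x)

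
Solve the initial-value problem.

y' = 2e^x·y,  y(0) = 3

General solution: y = Ce^(2e^x)
Applying IC y(0) = 3:
Particular solution: y = 3e^(2(e^x - 1))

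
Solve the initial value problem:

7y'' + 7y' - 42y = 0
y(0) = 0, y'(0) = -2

General solution: y = C₁e^(2x) + C₂e^(-3x)
Applying ICs: C₁ = -2/5, C₂ = 2/5
Particular solution: y = -(2/5)e^(2x) + (2/5)e^(-3x)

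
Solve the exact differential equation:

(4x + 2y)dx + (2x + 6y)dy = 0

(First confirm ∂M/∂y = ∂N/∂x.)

Verify exactness: ∂M/∂y = ∂N/∂x ✓
Find F(x,y) such that ∂F/∂x = M, ∂F/∂y = N
Solution: 2x² + 2xy + 3y² = C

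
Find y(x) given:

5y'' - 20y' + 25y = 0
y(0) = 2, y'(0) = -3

General solution: y = e^(2x)(C₁cos(x) + C₂sin(x))
Complex roots r = 2 ± i
Applying ICs: C₁ = 2, C₂ = -7
Particular solution: y = e^(2x)(2cos(x) - 7sin(x))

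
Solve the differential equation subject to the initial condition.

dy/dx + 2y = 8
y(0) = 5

General solution: y = 4 + Ce^(-2x)
Applying y(0) = 5: C = 5 - 4 = 1
Particular solution: y = 4 + e^(-2x)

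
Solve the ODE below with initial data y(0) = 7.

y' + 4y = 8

General solution: y = 2 + Ce^(-4x)
Applying y(0) = 7: C = 7 - 2 = 5
Particular solution: y = 2 + 5e^(-4x)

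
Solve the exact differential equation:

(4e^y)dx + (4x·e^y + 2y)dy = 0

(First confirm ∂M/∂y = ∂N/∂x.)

Verify exactness: ∂M/∂y = ∂N/∂x ✓
Find F(x,y) such that ∂F/∂x = M, ∂F/∂y = N
Solution: 4x·e^y + y² = C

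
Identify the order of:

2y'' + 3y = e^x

The order is 2 (highest derivative is of order 2).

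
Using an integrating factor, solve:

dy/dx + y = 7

Using integrating factor method:

General solution: y = 7 + Ce^(-x)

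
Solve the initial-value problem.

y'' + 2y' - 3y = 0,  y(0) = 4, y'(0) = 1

General solution: y = C₁e^x + C₂e^(-3x)
Applying ICs: C₁ = 13/4, C₂ = 3/4
Particular solution: y = (13/4)e^x + (3/4)e^(-3x)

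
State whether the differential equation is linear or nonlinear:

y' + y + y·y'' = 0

Nonlinear (y·y'' term)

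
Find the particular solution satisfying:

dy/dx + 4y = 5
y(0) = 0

General solution: y = 5/4 + Ce^(-4x)
Applying y(0) = 0: C = 0 - 5/4 = -5/4
Particular solution: y = 5/4 - (5/4)e^(-4x)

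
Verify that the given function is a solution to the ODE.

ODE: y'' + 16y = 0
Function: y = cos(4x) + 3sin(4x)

Verification:
y'' = -16cos(4x) - 48sin(4x)
y'' + 16y = 0 ✓

Yes, it is a solution.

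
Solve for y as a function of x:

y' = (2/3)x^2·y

Separating variables and integrating:
ln|y| = 2x^3/9 + C

General solution: y = Ce^(2x^3/9)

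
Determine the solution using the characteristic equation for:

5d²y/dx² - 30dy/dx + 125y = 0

Characteristic equation: 5r² - 30r + 125 = 0
Divide by 5: r² - 6r + 25 = 0
Roots: r = 3 ± 4i (complex conjugates)
General solution: y = e^(3x)(C₁cos(4x) + C₂sin(4x))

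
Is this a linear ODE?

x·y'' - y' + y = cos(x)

Yes. Linear (y and its derivatives appear to the first power only, no products of y terms)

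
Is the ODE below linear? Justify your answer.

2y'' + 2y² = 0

No. Nonlinear (y² term)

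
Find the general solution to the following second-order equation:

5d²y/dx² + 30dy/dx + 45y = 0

Characteristic equation: 5r² + 30r + 45 = 0
Divide by 5: r² + 6r + 9 = 0
Factored: (r + 3)² = 0
Repeated root: r = -3
General solution: y = (C₁ + C₂x)e^(-3x)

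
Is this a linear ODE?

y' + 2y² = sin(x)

No. Nonlinear (y² term)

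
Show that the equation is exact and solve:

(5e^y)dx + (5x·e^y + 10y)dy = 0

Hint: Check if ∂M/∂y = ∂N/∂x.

Verify exactness: ∂M/∂y = ∂N/∂x ✓
Find F(x,y) such that ∂F/∂x = M, ∂F/∂y = N
Solution: 5x·e^y + 5y² = C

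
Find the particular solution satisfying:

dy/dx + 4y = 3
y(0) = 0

General solution: y = 3/4 + Ce^(-4x)
Applying y(0) = 0: C = 0 - 3/4 = -3/4
Particular solution: y = 3/4 - (3/4)e^(-4x)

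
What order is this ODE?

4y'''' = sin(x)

The order is 4 (highest derivative is of order 4).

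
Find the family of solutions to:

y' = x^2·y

Separating variables and integrating:
ln|y| = x^3/3 + C

General solution: y = Ce^(x^3/3)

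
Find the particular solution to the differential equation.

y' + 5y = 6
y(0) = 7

General solution: y = 6/5 + Ce^(-5x)
Applying y(0) = 7: C = 7 - 6/5 = 29/5
Particular solution: y = 6/5 + (29/5)e^(-5x)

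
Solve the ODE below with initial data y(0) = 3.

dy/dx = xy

General solution: y = Ce^(x²/2)
Applying IC y(0) = 3:
Particular solution: y = 3e^(x²/2)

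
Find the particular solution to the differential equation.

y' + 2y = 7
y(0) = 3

General solution: y = 7/2 + Ce^(-2x)
Applying y(0) = 3: C = 3 - 7/2 = -1/2
Particular solution: y = 7/2 - (1/2)e^(-2x)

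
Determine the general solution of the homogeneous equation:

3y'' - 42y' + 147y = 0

Characteristic equation: 3r² - 42r + 147 = 0
Divide by 3: r² - 14r + 49 = 0
Factored: (r - 7)² = 0
Repeated root: r = 7
General solution: y = (C₁ + C₂x)e^(7x)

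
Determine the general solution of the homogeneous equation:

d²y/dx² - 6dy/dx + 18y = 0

Characteristic equation: r² - 6r + 18 = 0
Roots: r = 3 ± 3i (complex conjugates)
General solution: y = e^(3x)(C₁cos(3x) + C₂sin(3x))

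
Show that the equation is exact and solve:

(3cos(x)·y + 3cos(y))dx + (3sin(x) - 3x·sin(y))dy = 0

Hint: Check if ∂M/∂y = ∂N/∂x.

Verify exactness: ∂M/∂y = ∂N/∂x ✓
Find F(x,y) such that ∂F/∂x = M, ∂F/∂y = N
Solution: 3sin(x)·y + 3x·cos(y) = C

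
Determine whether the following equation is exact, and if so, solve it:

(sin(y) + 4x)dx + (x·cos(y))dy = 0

Verify exactness: ∂M/∂y = ∂N/∂x ✓
Find F(x,y) such that ∂F/∂x = M, ∂F/∂y = N
Solution: x·sin(y) + 2x² = C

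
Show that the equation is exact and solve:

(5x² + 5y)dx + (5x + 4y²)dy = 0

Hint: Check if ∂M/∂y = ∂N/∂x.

Verify exactness: ∂M/∂y = ∂N/∂x ✓
Find F(x,y) such that ∂F/∂x = M, ∂F/∂y = N
Solution: 5x³/3 + 5xy + 4y³/3 = C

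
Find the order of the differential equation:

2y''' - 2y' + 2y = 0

The order is 3 (highest derivative is of order 3).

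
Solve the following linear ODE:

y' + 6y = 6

Using integrating factor method:

General solution: y = 1 + Ce^(-6x)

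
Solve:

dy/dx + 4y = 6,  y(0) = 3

General solution: y = 3/2 + Ce^(-4x)
Applying y(0) = 3: C = 3 - 3/2 = 3/2
Particular solution: y = 3/2 + (3/2)e^(-4x)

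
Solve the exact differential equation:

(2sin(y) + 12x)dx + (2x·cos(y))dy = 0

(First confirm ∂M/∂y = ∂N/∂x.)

Verify exactness: ∂M/∂y = ∂N/∂x ✓
Find F(x,y) such that ∂F/∂x = M, ∂F/∂y = N
Solution: 2x·sin(y) + 6x² = C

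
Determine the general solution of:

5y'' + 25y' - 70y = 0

Characteristic equation: 5r² + 25r - 70 = 0
Divide by 5: r² + 5r - 14 = 0
Roots: r = 2, -7 (distinct real)
General solution: y = C₁e^(2x) + C₂e^(-7x)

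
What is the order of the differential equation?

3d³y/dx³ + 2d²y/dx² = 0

The order is 3 (highest derivative is of order 3).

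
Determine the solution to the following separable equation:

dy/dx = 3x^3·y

Separating variables and integrating:
ln|y| = 3x^4/4 + C

General solution: y = Ce^(3x^4/4)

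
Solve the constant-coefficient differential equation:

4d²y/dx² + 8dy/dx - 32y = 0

Characteristic equation: 4r² + 8r - 32 = 0
Divide by 4: r² + 2r - 8 = 0
Roots: r = 2, -4 (distinct real)
General solution: y = C₁e^(2x) + C₂e^(-4x)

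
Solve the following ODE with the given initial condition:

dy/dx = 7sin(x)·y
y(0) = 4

General solution: y = Ce^(-7cos(x))
Applying IC y(0) = 4:
Particular solution: y = 4e^(7(1-cos(x)))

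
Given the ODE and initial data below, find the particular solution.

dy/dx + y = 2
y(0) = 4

General solution: y = 2 + Ce^(-x)
Applying y(0) = 4: C = 4 - 2 = 2
Particular solution: y = 2 + 2e^(-x)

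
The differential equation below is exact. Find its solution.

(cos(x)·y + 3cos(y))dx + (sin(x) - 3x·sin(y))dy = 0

Verify exactness: ∂M/∂y = ∂N/∂x ✓
Find F(x,y) such that ∂F/∂x = M, ∂F/∂y = N
Solution: sin(x)·y + 3x·cos(y) = C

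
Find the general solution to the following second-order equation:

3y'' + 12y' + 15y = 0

Characteristic equation: 3r² + 12r + 15 = 0
Divide by 3: r² + 4r + 5 = 0
Roots: r = -2 ± i (complex conjugates)
General solution: y = e^(-2x)(C₁cos(x) + C₂sin(x))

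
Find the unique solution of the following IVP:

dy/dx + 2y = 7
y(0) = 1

General solution: y = 7/2 + Ce^(-2x)
Applying y(0) = 1: C = 1 - 7/2 = -5/2
Particular solution: y = 7/2 - (5/2)e^(-2x)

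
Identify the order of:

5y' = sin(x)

The order is 1 (highest derivative is of order 1).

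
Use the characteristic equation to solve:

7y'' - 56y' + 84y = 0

Characteristic equation: 7r² - 56r + 84 = 0
Divide by 7: r² - 8r + 12 = 0
Roots: r = 6, 2 (distinct real)
General solution: y = C₁e^(6x) + C₂e^(2x)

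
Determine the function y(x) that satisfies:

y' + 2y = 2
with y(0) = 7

General solution: y = 1 + Ce^(-2x)
Applying y(0) = 7: C = 7 - 1 = 6
Particular solution: y = 1 + 6e^(-2x)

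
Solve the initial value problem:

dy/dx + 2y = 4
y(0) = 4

General solution: y = 2 + Ce^(-2x)
Applying y(0) = 4: C = 4 - 2 = 2
Particular solution: y = 2 + 2e^(-2x)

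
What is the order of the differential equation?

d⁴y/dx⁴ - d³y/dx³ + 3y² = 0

The order is 4 (highest derivative is of order 4).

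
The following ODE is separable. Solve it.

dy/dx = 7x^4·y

Separating variables and integrating:
ln|y| = 7x^5/5 + C

General solution: y = Ce^(7x^5/5)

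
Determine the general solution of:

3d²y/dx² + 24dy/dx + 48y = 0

Characteristic equation: 3r² + 24r + 48 = 0
Divide by 3: r² + 8r + 16 = 0
Factored: (r + 4)² = 0
Repeated root: r = -4
General solution: y = (C₁ + C₂x)e^(-4x)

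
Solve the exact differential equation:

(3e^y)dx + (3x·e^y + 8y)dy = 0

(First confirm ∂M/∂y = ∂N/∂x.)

Verify exactness: ∂M/∂y = ∂N/∂x ✓
Find F(x,y) such that ∂F/∂x = M, ∂F/∂y = N
Solution: 3x·e^y + 4y² = C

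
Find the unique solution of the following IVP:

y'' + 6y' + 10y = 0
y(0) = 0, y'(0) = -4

General solution: y = e^(-3x)(C₁cos(x) + C₂sin(x))
Complex roots r = -3 ± i
Applying ICs: C₁ = 0, C₂ = -4
Particular solution: y = e^(-3x)(-4sin(x))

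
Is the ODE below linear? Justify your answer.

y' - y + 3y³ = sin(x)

No. Nonlinear (y³ term)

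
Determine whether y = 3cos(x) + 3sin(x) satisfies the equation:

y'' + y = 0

Verification:
y'' = -3cos(x) - 3sin(x)
y'' + y = 0 ✓

Yes, it is a solution.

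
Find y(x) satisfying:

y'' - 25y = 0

Characteristic equation: r² - 25 = 0
Roots: r = 5, -5 (distinct real)
General solution: y = C₁e^(5x) + C₂e^(-5x)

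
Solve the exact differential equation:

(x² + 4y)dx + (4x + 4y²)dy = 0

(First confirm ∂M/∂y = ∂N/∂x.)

Verify exactness: ∂M/∂y = ∂N/∂x ✓
Find F(x,y) such that ∂F/∂x = M, ∂F/∂y = N
Solution: x³/3 + 4xy + 4y³/3 = C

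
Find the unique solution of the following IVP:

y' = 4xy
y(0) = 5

General solution: y = Ce^(2x²)
Applying IC y(0) = 5:
Particular solution: y = 5e^(2x²)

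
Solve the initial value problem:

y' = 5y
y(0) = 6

General solution: y = Ce^(5x)
Applying IC y(0) = 6:
Particular solution: y = 6e^(5x)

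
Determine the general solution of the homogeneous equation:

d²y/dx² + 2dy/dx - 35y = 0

Characteristic equation: r² + 2r - 35 = 0
Roots: r = 5, -7 (distinct real)
General solution: y = C₁e^(5x) + C₂e^(-7x)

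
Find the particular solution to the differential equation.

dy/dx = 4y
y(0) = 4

General solution: y = Ce^(4x)
Applying IC y(0) = 4:
Particular solution: y = 4e^(4x)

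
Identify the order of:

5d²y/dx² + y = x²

The order is 2 (highest derivative is of order 2).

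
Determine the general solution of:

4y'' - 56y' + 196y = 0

Characteristic equation: 4r² - 56r + 196 = 0
Divide by 4: r² - 14r + 49 = 0
Factored: (r - 7)² = 0
Repeated root: r = 7
General solution: y = (C₁ + C₂x)e^(7x)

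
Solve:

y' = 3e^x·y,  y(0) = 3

General solution: y = Ce^(3e^x)
Applying IC y(0) = 3:
Particular solution: y = 3e^(3(e^x - 1))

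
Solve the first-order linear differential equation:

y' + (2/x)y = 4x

Using integrating factor method:

General solution: y = x^2 + Cx^(-2)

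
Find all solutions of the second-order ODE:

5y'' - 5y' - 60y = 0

Characteristic equation: 5r² - 5r - 60 = 0
Divide by 5: r² - r - 12 = 0
Roots: r = 4, -3 (distinct real)
General solution: y = C₁e^(4x) + C₂e^(-3x)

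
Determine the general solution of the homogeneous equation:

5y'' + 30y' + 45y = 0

Characteristic equation: 5r² + 30r + 45 = 0
Divide by 5: r² + 6r + 9 = 0
Factored: (r + 3)² = 0
Repeated root: r = -3
General solution: y = (C₁ + C₂x)e^(-3x)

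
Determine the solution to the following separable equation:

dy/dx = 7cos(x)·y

Separating variables and integrating:
ln|y| = 7sin(x) + C

General solution: y = Ce^(7sin(x))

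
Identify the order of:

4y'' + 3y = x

The order is 2 (highest derivative is of order 2).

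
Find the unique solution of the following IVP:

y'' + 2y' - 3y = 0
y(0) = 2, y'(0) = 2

General solution: y = C₁e^x + C₂e^(-3x)
Applying ICs: C₁ = 2, C₂ = 0
Particular solution: y = 2e^x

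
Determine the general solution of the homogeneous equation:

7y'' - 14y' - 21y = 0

Characteristic equation: 7r² - 14r - 21 = 0
Divide by 7: r² - 2r - 3 = 0
Roots: r = 3, -1 (distinct real)
General solution: y = C₁e^(3x) + C₂e^(-x)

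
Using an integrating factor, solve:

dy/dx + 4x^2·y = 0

Using integrating factor method:

General solution: y = Ce^(-4x^3/3)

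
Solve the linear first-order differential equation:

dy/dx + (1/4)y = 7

Using integrating factor method:

General solution: y = 28 + Ce^(-x/4)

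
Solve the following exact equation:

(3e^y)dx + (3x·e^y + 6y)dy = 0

Verify exactness: ∂M/∂y = ∂N/∂x ✓
Find F(x,y) such that ∂F/∂x = M, ∂F/∂y = N
Solution: 3x·e^y + 3y² = C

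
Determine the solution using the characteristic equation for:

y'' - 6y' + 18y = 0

Characteristic equation: r² - 6r + 18 = 0
Roots: r = 3 ± 3i (complex conjugates)
General solution: y = e^(3x)(C₁cos(3x) + C₂sin(3x))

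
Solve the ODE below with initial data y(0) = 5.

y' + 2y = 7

General solution: y = 7/2 + Ce^(-2x)
Applying y(0) = 5: C = 5 - 7/2 = 3/2
Particular solution: y = 7/2 + (3/2)e^(-2x)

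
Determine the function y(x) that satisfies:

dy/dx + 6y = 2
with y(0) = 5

General solution: y = 1/3 + Ce^(-6x)
Applying y(0) = 5: C = 5 - 1/3 = 14/3
Particular solution: y = 1/3 + (14/3)e^(-6x)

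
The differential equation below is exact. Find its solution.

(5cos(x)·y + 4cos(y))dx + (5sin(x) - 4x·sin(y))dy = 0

Verify exactness: ∂M/∂y = ∂N/∂x ✓
Find F(x,y) such that ∂F/∂x = M, ∂F/∂y = N
Solution: 5sin(x)·y + 4x·cos(y) = C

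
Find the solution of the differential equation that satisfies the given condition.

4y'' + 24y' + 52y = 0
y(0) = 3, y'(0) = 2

General solution: y = e^(-3x)(C₁cos(2x) + C₂sin(2x))
Complex roots r = -3 ± 2i
Applying ICs: C₁ = 3, C₂ = 11/2
Particular solution: y = e^(-3x)(3cos(2x) + (11/2)sin(2x))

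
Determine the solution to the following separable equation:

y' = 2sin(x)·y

Separating variables and integrating:
ln|y| = -2cos(x) + C

General solution: y = Ce^(-2cos(x))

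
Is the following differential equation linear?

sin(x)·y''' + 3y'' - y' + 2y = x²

Yes. Linear (y and its derivatives appear to the first power only, no products of y terms)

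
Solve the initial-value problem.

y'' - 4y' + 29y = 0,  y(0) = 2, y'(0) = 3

General solution: y = e^(2x)(C₁cos(5x) + C₂sin(5x))
Complex roots r = 2 ± 5i
Applying ICs: C₁ = 2, C₂ = -1/5
Particular solution: y = e^(2x)(2cos(5x) - (1/5)sin(5x))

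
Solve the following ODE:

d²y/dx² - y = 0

Characteristic equation: r² - 1 = 0
Roots: r = 1, -1 (distinct real)
General solution: y = C₁e^x + C₂e^(-x)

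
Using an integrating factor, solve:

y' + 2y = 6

Using integrating factor method:

General solution: y = 3 + Ce^(-2x)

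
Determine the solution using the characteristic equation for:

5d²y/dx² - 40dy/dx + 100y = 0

Characteristic equation: 5r² - 40r + 100 = 0
Divide by 5: r² - 8r + 20 = 0
Roots: r = 4 ± 2i (complex conjugates)
General solution: y = e^(4x)(C₁cos(2x) + C₂sin(2x))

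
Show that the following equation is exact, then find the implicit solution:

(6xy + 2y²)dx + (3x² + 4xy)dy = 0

Verify exactness: ∂M/∂y = ∂N/∂x ✓
Find F(x,y) such that ∂F/∂x = M, ∂F/∂y = N
Solution: 3x²y + 2xy² = C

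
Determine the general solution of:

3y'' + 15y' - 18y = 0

Characteristic equation: 3r² + 15r - 18 = 0
Divide by 3: r² + 5r - 6 = 0
Roots: r = 1, -6 (distinct real)
General solution: y = C₁e^x + C₂e^(-6x)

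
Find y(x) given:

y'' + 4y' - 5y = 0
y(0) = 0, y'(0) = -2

General solution: y = C₁e^x + C₂e^(-5x)
Applying ICs: C₁ = -1/3, C₂ = 1/3
Particular solution: y = -(1/3)e^x + (1/3)e^(-5x)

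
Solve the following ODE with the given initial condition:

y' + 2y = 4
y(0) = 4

General solution: y = 2 + Ce^(-2x)
Applying y(0) = 4: C = 4 - 2 = 2
Particular solution: y = 2 + 2e^(-2x)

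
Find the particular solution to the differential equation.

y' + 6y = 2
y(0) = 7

General solution: y = 1/3 + Ce^(-6x)
Applying y(0) = 7: C = 7 - 1/3 = 20/3
Particular solution: y = 1/3 + (20/3)e^(-6x)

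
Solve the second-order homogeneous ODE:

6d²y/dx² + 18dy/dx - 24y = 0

Characteristic equation: 6r² + 18r - 24 = 0
Divide by 6: r² + 3r - 4 = 0
Roots: r = 1, -4 (distinct real)
General solution: y = C₁e^x + C₂e^(-4x)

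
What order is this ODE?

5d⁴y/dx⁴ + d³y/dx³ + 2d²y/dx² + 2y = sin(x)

The order is 4 (highest derivative is of order 4).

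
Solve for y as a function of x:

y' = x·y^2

Separating variables and integrating:
-1/y = x^2/2 + C

General solution: y^-1 = (-1/2)x^2 + C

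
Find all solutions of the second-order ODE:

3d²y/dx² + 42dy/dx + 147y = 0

Characteristic equation: 3r² + 42r + 147 = 0
Divide by 3: r² + 14r + 49 = 0
Factored: (r + 7)² = 0
Repeated root: r = -7
General solution: y = (C₁ + C₂x)e^(-7x)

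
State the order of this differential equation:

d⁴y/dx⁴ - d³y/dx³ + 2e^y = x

The order is 4 (highest derivative is of order 4).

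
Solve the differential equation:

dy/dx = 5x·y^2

Separating variables and integrating:
-1/y = 5x^2/2 + C

General solution: y^-1 = (-5/2)x^2 + C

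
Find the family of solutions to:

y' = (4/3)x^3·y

Separating variables and integrating:
ln|y| = x^4/3 + C

General solution: y = Ce^(x^4/3)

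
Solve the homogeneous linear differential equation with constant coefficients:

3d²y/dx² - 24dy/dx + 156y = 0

Characteristic equation: 3r² - 24r + 156 = 0
Divide by 3: r² - 8r + 52 = 0
Roots: r = 4 ± 6i (complex conjugates)
General solution: y = e^(4x)(C₁cos(6x) + C₂sin(6x))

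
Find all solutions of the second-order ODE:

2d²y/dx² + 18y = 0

Characteristic equation: 2r² + 18 = 0
Divide by 2: r² + 9 = 0
Roots: r = ±3i (complex conjugates)
General solution: y = C₁cos(3x) + C₂sin(3x)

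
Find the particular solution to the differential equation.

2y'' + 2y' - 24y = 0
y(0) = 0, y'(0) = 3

General solution: y = C₁e^(3x) + C₂e^(-4x)
Applying ICs: C₁ = 3/7, C₂ = -3/7
Particular solution: y = (3/7)e^(3x) - (3/7)e^(-4x)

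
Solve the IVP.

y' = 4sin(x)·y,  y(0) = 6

General solution: y = Ce^(-4cos(x))
Applying IC y(0) = 6:
Particular solution: y = 6e^(4(1-cos(x)))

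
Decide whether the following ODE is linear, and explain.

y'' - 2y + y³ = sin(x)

Nonlinear (y³ term)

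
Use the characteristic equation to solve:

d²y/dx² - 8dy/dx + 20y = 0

Characteristic equation: r² - 8r + 20 = 0
Roots: r = 4 ± 2i (complex conjugates)
General solution: y = e^(4x)(C₁cos(2x) + C₂sin(2x))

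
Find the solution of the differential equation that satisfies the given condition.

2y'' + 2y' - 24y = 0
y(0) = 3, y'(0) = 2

General solution: y = C₁e^(3x) + C₂e^(-4x)
Applying ICs: C₁ = 2, C₂ = 1
Particular solution: y = 2e^(3x) + e^(-4x)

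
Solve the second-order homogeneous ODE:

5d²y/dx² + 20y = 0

Characteristic equation: 5r² + 20 = 0
Divide by 5: r² + 4 = 0
Roots: r = ±2i (complex conjugates)
General solution: y = C₁cos(2x) + C₂sin(2x)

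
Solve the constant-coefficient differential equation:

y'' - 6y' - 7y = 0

Characteristic equation: r² - 6r - 7 = 0
Roots: r = 7, -1 (distinct real)
General solution: y = C₁e^(7x) + C₂e^(-x)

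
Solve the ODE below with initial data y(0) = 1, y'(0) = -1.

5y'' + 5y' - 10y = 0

General solution: y = C₁e^x + C₂e^(-2x)
Applying ICs: C₁ = 1/3, C₂ = 2/3
Particular solution: y = (1/3)e^x + (2/3)e^(-2x)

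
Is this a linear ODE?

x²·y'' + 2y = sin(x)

Yes. Linear (y and its derivatives appear to the first power only, no products of y terms)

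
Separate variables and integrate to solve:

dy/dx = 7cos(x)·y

Separating variables and integrating:
ln|y| = 7sin(x) + C

General solution: y = Ce^(7sin(x))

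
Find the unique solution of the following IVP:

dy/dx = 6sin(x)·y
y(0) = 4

General solution: y = Ce^(-6cos(x))
Applying IC y(0) = 4:
Particular solution: y = 4e^(6(1-cos(x)))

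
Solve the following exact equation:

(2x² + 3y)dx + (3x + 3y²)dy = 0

Verify exactness: ∂M/∂y = ∂N/∂x ✓
Find F(x,y) such that ∂F/∂x = M, ∂F/∂y = N
Solution: 2x³/3 + 3xy + y³ = C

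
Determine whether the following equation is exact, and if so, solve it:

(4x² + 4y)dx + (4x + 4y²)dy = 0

Verify exactness: ∂M/∂y = ∂N/∂x ✓
Find F(x,y) such that ∂F/∂x = M, ∂F/∂y = N
Solution: 4x³/3 + 4xy + 4y³/3 = C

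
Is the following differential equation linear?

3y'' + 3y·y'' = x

No. Nonlinear (y·y'' term)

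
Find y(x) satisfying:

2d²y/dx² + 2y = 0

Characteristic equation: 2r² + 2 = 0
Divide by 2: r² + 1 = 0
Roots: r = ±i (complex conjugates)
General solution: y = C₁cos(x) + C₂sin(x)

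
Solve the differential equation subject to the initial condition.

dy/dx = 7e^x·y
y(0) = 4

General solution: y = Ce^(7e^x)
Applying IC y(0) = 4:
Particular solution: y = 4e^(7(e^x - 1))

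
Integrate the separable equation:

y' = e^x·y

Separating variables and integrating:
ln|y| = e^x + C

General solution: y = Ce^(e^x)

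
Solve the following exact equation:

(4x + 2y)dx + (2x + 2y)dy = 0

Verify exactness: ∂M/∂y = ∂N/∂x ✓
Find F(x,y) such that ∂F/∂x = M, ∂F/∂y = N
Solution: 2x² + 2xy + y² = C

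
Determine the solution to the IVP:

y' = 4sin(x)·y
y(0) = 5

General solution: y = Ce^(-4cos(x))
Applying IC y(0) = 5:
Particular solution: y = 5e^(4(1-cos(x)))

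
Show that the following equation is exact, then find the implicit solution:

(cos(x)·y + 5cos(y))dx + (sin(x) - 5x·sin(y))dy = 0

Verify exactness: ∂M/∂y = ∂N/∂x ✓
Find F(x,y) such that ∂F/∂x = M, ∂F/∂y = N
Solution: sin(x)·y + 5x·cos(y) = C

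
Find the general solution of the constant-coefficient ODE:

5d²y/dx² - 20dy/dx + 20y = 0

Characteristic equation: 5r² - 20r + 20 = 0
Divide by 5: r² - 4r + 4 = 0
Factored: (r - 2)² = 0
Repeated root: r = 2
General solution: y = (C₁ + C₂x)e^(2x)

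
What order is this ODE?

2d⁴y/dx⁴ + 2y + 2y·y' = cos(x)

The order is 4 (highest derivative is of order 4).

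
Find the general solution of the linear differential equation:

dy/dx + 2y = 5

Using integrating factor method:

General solution: y = 5/2 + Ce^(-2x)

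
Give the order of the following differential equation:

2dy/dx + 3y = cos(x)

The order is 1 (highest derivative is of order 1).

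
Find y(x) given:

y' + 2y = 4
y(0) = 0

General solution: y = 2 + Ce^(-2x)
Applying y(0) = 0: C = 0 - 2 = -2
Particular solution: y = 2 - 2e^(-2x)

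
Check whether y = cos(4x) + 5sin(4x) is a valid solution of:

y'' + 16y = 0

Verification:
y'' = -16cos(4x) - 80sin(4x)
y'' + 16y = 0 ✓

Yes, it is a solution.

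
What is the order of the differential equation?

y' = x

The order is 1 (highest derivative is of order 1).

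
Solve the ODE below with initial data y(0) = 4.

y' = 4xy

General solution: y = Ce^(2x²)
Applying IC y(0) = 4:
Particular solution: y = 4e^(2x²)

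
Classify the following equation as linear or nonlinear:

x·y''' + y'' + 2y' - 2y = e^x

Linear (y and its derivatives appear to the first power only, no products of y terms)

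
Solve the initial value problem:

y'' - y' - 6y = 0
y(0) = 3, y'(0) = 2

General solution: y = C₁e^(3x) + C₂e^(-2x)
Applying ICs: C₁ = 8/5, C₂ = 7/5
Particular solution: y = (8/5)e^(3x) + (7/5)e^(-2x)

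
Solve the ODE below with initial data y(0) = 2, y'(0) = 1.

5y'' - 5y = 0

General solution: y = C₁e^x + C₂e^(-x)
Applying ICs: C₁ = 3/2, C₂ = 1/2
Particular solution: y = (3/2)e^x + (1/2)e^(-x)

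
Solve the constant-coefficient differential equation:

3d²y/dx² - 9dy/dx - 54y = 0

Characteristic equation: 3r² - 9r - 54 = 0
Divide by 3: r² - 3r - 18 = 0
Roots: r = 6, -3 (distinct real)
General solution: y = C₁e^(6x) + C₂e^(-3x)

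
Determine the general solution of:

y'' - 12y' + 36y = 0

Characteristic equation: r² - 12r + 36 = 0
Factored: (r - 6)² = 0
Repeated root: r = 6
General solution: y = (C₁ + C₂x)e^(6x)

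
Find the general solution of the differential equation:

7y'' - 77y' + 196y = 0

Characteristic equation: 7r² - 77r + 196 = 0
Divide by 7: r² - 11r + 28 = 0
Roots: r = 4, 7 (distinct real)
General solution: y = C₁e^(4x) + C₂e^(7x)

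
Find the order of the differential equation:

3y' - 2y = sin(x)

The order is 1 (highest derivative is of order 1).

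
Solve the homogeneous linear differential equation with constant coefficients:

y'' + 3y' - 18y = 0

Characteristic equation: r² + 3r - 18 = 0
Roots: r = 3, -6 (distinct real)
General solution: y = C₁e^(3x) + C₂e^(-6x)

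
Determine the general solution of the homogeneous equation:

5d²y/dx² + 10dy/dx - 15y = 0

Characteristic equation: 5r² + 10r - 15 = 0
Divide by 5: r² + 2r - 3 = 0
Roots: r = 1, -3 (distinct real)
General solution: y = C₁e^x + C₂e^(-3x)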